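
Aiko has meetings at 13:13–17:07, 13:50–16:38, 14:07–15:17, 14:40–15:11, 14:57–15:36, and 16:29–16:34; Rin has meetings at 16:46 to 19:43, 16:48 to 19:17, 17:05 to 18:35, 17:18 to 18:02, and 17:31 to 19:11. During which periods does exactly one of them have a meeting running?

13:13–16:46, 17:07–19:43

First set merges to 13:13–17:07.
Second set merges to 16:46–19:43.
A but not B: 13:13–16:46.
B but not A: 17:07–19:43.
Combining gives A △ B.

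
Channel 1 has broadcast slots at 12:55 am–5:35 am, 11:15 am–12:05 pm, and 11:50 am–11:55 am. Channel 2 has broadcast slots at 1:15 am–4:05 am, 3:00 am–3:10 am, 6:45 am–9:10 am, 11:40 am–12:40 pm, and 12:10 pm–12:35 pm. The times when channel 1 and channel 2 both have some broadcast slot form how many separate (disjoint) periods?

First set merges to 12:55 am–5:35 am, 11:15 am–12:05 pm.
Second set merges to 1:15 am–4:05 am, 6:45 am–9:10 am, 11:40 am–12:40 pm.
A ∩ B = 1:15 am–4:05 am, 11:40 am–12:05 pm.
That is 2 disjoint pieces.

2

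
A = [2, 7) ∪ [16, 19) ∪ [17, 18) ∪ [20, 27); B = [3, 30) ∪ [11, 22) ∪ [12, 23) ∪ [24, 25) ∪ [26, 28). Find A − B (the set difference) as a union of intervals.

[2, 3)

First set merges to [2, 7), [16, 19), [20, 27).
Second set merges to [3, 30).
[2, 7) \ B = [2, 3).
[16, 19): entirely removed.
[20, 27): entirely removed.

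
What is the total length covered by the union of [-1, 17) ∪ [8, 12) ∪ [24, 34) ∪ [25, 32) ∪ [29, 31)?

28

Merged: [-1, 17), [24, 34).
Lengths: 18 + 10 = 28.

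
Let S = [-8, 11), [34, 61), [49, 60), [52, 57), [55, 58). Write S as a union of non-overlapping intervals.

[-8, 11) ∪ [34, 61)

[34, 61) is disjoint → start new block.
[49, 60) overlaps/touches [34, 61) → extend to [34, 61).
[52, 57) overlaps/touches [34, 61) → extend to [34, 61).
[55, 58) overlaps/touches [34, 61) → extend to [34, 61).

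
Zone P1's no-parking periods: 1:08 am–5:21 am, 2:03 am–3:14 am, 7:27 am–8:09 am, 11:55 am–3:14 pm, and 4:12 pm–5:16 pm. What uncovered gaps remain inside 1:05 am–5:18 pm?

After merging, the occupied span is 1:08 am-5:21 am, 7:27 am-8:09 am, 11:55 am-3:14 pm, 4:12 pm-5:16 pm.
Complement within 1:05 am-5:18 pm: 1:05 am-1:08 am, 5:21 am-7:27 am, 8:09 am-11:55 am, 3:14 pm-4:12 pm, 5:16 pm-5:18 pm.

1:05 am-1:08 am, 5:21 am-7:27 am, 8:09 am-11:55 am, 3:14 pm-4:12 pm, 5:16 pm-5:18 pm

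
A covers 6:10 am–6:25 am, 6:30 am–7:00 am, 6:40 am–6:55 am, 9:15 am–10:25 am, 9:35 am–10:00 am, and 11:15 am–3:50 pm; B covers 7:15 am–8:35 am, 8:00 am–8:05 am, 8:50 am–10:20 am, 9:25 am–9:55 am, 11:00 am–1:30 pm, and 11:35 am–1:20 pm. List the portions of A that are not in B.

A, merged: 6:10 am–6:25 am, 6:30 am–7:00 am, 9:15 am–10:25 am, 11:15 am–3:50 pm.
B, merged: 7:15 am–8:35 am, 8:50 am–10:20 am, 11:00 am–1:30 pm.
6:10 am–6:25 am is untouched.
6:30 am–7:00 am is untouched.
9:15 am–10:25 am with B removed leaves 10:20 am–10:25 am.
11:15 am–3:50 pm with B removed leaves 1:30 pm–3:50 pm.

6:10 am–6:25 am, 6:30 am–7:00 am, 10:20 am–10:25 am, 1:30 pm–3:50 pm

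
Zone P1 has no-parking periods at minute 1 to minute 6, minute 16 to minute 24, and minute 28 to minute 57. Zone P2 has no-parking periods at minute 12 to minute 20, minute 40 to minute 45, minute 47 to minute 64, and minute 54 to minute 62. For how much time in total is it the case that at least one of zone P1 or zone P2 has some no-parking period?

53 minutes

Merge the second list: minute 12 to minute 20, minute 40 to minute 45, minute 47 to minute 64.
A ∪ B = minute 1 to minute 6, minute 12 to minute 24, minute 28 to minute 64.
Total: 5 minutes + 12 minutes + 36 minutes = 53 minutes.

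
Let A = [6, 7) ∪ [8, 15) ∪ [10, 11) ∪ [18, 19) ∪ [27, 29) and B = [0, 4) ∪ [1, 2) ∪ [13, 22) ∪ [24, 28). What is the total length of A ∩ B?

4

A, merged: [6, 7), [8, 15), [18, 19), [27, 29).
B, merged: [0, 4), [13, 22), [24, 28).
A ∩ B = [13, 15), [18, 19), [27, 28).
Total: 2 + 1 + 1 = 4.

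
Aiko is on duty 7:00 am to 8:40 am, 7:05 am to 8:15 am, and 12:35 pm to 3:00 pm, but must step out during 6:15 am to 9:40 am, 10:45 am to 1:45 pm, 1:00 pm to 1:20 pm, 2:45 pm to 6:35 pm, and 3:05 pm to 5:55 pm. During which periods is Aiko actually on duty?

1:45 pm–2:45 pm

First set merges to 7:00 am–8:40 am, 12:35 pm–3:00 pm.
Second set merges to 6:15 am–9:40 am, 10:45 am–1:45 pm, 2:45 pm–6:35 pm.
7:00 am–8:40 am lies entirely inside B → drops out.
12:35 pm–3:00 pm with B removed leaves 1:45 pm–2:45 pm.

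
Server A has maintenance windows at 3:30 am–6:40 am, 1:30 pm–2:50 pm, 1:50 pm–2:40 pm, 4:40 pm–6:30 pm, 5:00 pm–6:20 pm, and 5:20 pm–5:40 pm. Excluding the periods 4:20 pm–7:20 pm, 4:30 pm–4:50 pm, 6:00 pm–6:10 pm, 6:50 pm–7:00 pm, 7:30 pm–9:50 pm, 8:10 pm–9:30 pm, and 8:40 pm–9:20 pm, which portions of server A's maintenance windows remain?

First set merges to 3:30 am–6:40 am, 1:30 pm–2:50 pm, 4:40 pm–6:30 pm.
Second set merges to 4:20 pm–7:20 pm, 7:30 pm–9:50 pm.
3:30 am–6:40 am: nothing removed.
1:30 pm–2:50 pm: nothing removed.
4:40 pm–6:30 pm: entirely removed.

3:30 am–6:40 am, 1:30 pm–2:50 pm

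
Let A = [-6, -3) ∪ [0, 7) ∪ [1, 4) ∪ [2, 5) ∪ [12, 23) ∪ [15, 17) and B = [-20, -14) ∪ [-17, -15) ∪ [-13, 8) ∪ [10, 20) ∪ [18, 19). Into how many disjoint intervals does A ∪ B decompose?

A, merged: [-6, -3), [0, 7), [12, 23).
B, merged: [-20, -14), [-13, 8), [10, 20).
A ∪ B = [-20, -14), [-13, 8), [10, 23).
That is 3 disjoint pieces.

3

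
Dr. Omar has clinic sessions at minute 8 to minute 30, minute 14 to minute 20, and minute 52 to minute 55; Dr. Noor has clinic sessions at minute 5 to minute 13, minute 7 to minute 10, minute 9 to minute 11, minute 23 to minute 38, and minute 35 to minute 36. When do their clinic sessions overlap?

minute 8 to minute 13, minute 23 to minute 30

Merge the first list: minute 8 to minute 30, minute 52 to minute 55.
Merge the second list: minute 5 to minute 13, minute 23 to minute 38.
minute 8 to minute 30 overlaps B on minute 8 to minute 13, minute 23 to minute 30.
minute 52 to minute 55 falls entirely outside B.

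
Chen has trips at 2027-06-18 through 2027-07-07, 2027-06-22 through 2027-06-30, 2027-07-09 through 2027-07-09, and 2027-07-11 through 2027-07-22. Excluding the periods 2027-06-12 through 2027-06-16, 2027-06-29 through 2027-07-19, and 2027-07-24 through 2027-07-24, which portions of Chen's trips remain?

2027-06-18 through 2027-06-28, 2027-07-20 through 2027-07-22

Merge the first list: 2027-06-18 through 2027-07-07, 2027-07-09 through 2027-07-09, 2027-07-11 through 2027-07-22.
2027-06-18 through 2027-07-07 \ B = 2027-06-18 through 2027-06-28.
2027-07-09 through 2027-07-09: entirely removed.
2027-07-11 through 2027-07-22 \ B = 2027-07-20 through 2027-07-22.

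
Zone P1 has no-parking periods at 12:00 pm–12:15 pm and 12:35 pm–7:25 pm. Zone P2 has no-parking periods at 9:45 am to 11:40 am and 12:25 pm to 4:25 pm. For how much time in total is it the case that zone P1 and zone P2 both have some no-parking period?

3 h 50 min

A ∩ B = 12:35 pm–4:25 pm.
Total: 3 h 50 min.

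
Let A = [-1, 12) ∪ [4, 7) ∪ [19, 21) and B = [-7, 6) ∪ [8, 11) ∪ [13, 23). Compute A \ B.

A, merged: [-1, 12), [19, 21).
[-1, 12) \ B = [6, 8), [11, 12).
[19, 21): entirely removed.

[6, 8) ∪ [11, 12)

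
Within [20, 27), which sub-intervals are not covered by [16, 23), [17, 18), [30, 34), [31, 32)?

Covered (merged): [16, 23), [30, 34).
Complement within [20, 27): [23, 27).

[23, 27)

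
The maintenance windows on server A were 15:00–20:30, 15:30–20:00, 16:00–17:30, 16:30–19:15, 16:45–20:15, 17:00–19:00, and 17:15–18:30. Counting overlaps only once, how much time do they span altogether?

Merged: 15:00-20:30.
Length: 5 h 30 min.

5 h 30 min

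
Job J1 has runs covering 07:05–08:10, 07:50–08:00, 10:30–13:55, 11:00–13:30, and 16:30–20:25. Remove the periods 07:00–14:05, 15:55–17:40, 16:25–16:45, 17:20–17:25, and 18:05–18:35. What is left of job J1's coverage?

A, merged: 07:05-08:10, 10:30-13:55, 16:30-20:25.
B, merged: 07:00-14:05, 15:55-17:40, 18:05-18:35.
07:05-08:10: fully covered by B → removed.
10:30-13:55: fully covered by B → removed.
16:30-20:25 minus B → 17:40-18:05, 18:35-20:25.

17:40-18:05, 18:35-20:25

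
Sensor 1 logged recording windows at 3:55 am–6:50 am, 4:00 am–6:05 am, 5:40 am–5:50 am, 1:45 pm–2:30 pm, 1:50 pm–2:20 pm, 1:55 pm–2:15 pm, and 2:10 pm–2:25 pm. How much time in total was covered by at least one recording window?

3 h 40 min

Merged: 3:55 am-6:50 am, 1:45 pm-2:30 pm.
Lengths: 2 h 55 min + 45 min = 3 h 40 min.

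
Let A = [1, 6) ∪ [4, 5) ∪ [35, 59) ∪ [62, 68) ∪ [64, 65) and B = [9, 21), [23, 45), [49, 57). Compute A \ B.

[1, 6) ∪ [45, 49) ∪ [57, 59) ∪ [62, 68)

First set merges to [1, 6), [35, 59), [62, 68).
[1, 6) is untouched.
[35, 59) with B removed leaves [45, 49), [57, 59).
[62, 68) is untouched.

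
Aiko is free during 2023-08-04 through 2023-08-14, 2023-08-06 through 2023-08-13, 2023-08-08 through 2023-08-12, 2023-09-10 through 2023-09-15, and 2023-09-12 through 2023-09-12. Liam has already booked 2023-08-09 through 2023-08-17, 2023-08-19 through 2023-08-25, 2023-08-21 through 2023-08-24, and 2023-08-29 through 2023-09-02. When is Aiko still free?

A, merged: 2023-08-04 through 2023-08-14, 2023-09-10 through 2023-09-15.
B, merged: 2023-08-09 through 2023-08-17, 2023-08-19 through 2023-08-25, 2023-08-29 through 2023-09-02.
2023-08-04 through 2023-08-14 \ B = 2023-08-04 through 2023-08-08.
2023-09-10 through 2023-09-15: nothing removed.

2023-08-04 through 2023-08-08, 2023-09-10 through 2023-09-15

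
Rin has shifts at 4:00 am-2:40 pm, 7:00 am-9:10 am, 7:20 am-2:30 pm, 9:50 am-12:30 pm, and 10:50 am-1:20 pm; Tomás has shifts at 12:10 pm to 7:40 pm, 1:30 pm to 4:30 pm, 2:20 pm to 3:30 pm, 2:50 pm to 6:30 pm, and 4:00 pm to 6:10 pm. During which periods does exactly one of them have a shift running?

First set merges to 4:00 am-2:40 pm.
Second set merges to 12:10 pm-7:40 pm.
A \ B = 4:00 am-12:10 pm.
B \ A = 2:40 pm-7:40 pm.
Union of the two gives the symmetric difference.

4:00 am-12:10 pm, 2:40 pm-7:40 pm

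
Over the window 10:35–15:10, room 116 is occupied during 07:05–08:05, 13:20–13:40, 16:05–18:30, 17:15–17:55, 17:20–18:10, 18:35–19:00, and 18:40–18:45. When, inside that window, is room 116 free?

Covered (merged): 07:05–08:05, 13:20–13:40, 16:05–18:30, 18:35–19:00.
Uncovered inside 10:35–15:10: 10:35–13:20, 13:40–15:10.

10:35–13:20, 13:40–15:10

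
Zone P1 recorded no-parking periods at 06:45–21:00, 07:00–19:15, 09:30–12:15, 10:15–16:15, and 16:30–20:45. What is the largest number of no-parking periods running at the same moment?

4

At 10:15, 4 of the intervals are simultaneously active.
No point has more.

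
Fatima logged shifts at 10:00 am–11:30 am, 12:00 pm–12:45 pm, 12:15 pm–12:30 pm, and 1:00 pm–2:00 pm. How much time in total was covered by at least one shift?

Merged: 10:00 am-11:30 am, 12:00 pm-12:45 pm, 1:00 pm-2:00 pm.
Lengths: 1 h 30 min + 45 min + 1 h = 3 h 15 min.

3 h 15 min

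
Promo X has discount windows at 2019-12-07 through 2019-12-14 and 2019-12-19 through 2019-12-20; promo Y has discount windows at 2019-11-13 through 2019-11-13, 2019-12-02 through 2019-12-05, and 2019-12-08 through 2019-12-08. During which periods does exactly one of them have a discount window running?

2019-11-13 through 2019-11-13, 2019-12-02 through 2019-12-05, 2019-12-07 through 2019-12-07, 2019-12-09 through 2019-12-14, 2019-12-19 through 2019-12-20

A but not B: 2019-12-07 through 2019-12-07, 2019-12-09 through 2019-12-14, 2019-12-19 through 2019-12-20.
B but not A: 2019-11-13 through 2019-11-13, 2019-12-02 through 2019-12-05.
Combining gives A △ B.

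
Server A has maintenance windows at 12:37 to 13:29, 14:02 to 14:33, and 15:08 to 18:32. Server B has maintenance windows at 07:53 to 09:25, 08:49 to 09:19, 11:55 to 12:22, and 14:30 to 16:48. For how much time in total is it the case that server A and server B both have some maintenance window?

1 h 43 min

Merge the second list: 07:53-09:25, 11:55-12:22, 14:30-16:48.
A ∩ B = 14:30-14:33, 15:08-16:48.
Total: 3 min + 1 h 40 min = 1 h 43 min.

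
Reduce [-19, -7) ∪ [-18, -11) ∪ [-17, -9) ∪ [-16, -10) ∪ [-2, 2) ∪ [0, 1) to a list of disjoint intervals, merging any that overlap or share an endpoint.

[-18, -11) overlaps/touches [-19, -7) → extend to [-19, -7).
[-17, -9) overlaps/touches [-19, -7) → extend to [-19, -7).
[-16, -10) overlaps/touches [-19, -7) → extend to [-19, -7).
[-2, 2) is disjoint → start new block.
[0, 1) overlaps/touches [-2, 2) → extend to [-2, 2).

[-19, -7) ∪ [-2, 2)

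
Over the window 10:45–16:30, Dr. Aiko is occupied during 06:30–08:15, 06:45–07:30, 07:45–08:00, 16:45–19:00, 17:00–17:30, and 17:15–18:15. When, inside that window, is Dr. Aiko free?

The merged coverage is 06:30–08:15, 16:45–19:00.
Uncovered inside 10:45–16:30: 10:45–16:30.

10:45–16:30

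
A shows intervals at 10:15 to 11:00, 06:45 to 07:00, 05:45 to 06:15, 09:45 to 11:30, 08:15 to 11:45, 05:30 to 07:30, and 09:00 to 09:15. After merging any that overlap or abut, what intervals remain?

Sort by start: 05:30–07:30, 05:45–06:15, 06:45–07:00, 08:15–11:45, 09:00–09:15, 09:45–11:30, 10:15–11:00.
05:45–06:15 overlaps/touches 05:30–07:30 → extend to 05:30–07:30.
06:45–07:00 overlaps/touches 05:30–07:30 → extend to 05:30–07:30.
08:15–11:45 is disjoint → start new block.
09:00–09:15 overlaps/touches 08:15–11:45 → extend to 08:15–11:45.
09:45–11:30 overlaps/touches 08:15–11:45 → extend to 08:15–11:45.
10:15–11:00 overlaps/touches 08:15–11:45 → extend to 08:15–11:45.

05:30–07:30, 08:15–11:45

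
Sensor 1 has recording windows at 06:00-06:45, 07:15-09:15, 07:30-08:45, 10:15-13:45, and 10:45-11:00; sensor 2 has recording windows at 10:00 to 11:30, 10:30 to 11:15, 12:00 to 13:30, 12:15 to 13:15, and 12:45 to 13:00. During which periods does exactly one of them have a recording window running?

A, merged: 06:00-06:45, 07:15-09:15, 10:15-13:45.
B, merged: 10:00-11:30, 12:00-13:30.
Only in the first: 06:00-06:45, 07:15-09:15, 11:30-12:00, 13:30-13:45.
Only in the second: 10:00-10:15.
Together these are the periods covered by exactly one.

06:00-06:45, 07:15-09:15, 10:00-10:15, 11:30-12:00, 13:30-13:45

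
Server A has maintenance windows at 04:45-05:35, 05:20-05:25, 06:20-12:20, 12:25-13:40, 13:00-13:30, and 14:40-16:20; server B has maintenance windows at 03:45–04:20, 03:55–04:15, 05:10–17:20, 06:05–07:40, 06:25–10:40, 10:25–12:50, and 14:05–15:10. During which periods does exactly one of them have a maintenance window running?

03:45–04:20, 04:45–05:10, 05:35–06:20, 12:20–12:25, 13:40–14:40, 16:20–17:20

A, merged: 04:45–05:35, 06:20–12:20, 12:25–13:40, 14:40–16:20.
B, merged: 03:45–04:20, 05:10–17:20.
A \ B = 04:45–05:10.
B \ A = 03:45–04:20, 05:35–06:20, 12:20–12:25, 13:40–14:40, 16:20–17:20.
Union of the two gives the symmetric difference.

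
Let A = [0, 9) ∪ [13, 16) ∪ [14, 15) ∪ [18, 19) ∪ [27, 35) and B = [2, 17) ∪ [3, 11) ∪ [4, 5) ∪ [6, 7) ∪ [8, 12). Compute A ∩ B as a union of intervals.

[2, 9) ∪ [13, 16)

First set merges to [0, 9), [13, 16), [18, 19), [27, 35).
Second set merges to [2, 17).
[0, 9) meets the second set on [2, 9).
[13, 16) meets the second set on [13, 16).
[18, 19): no overlap with the second set.
[27, 35): no overlap with the second set.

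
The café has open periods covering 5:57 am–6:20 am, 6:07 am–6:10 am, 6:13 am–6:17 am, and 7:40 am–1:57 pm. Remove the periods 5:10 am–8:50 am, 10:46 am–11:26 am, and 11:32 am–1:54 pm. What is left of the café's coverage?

Merge the first list: 5:57 am–6:20 am, 7:40 am–1:57 pm.
5:57 am–6:20 am: fully covered by B → removed.
7:40 am–1:57 pm minus B → 8:50 am–10:46 am, 11:26 am–11:32 am, 1:54 pm–1:57 pm.

8:50 am–10:46 am, 11:26 am–11:32 am, 1:54 pm–1:57 pm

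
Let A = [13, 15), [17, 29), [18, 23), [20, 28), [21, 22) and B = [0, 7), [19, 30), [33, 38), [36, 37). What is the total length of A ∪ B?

First set merges to [13, 15), [17, 29).
Second set merges to [0, 7), [19, 30), [33, 38).
A ∪ B = [0, 7), [13, 15), [17, 30), [33, 38).
Total: 7 + 2 + 13 + 5 = 27.

27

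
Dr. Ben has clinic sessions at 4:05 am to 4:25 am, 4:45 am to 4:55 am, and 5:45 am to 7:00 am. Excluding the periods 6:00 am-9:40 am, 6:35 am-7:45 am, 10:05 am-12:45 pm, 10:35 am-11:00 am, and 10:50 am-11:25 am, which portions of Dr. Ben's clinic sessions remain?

B, merged: 6:00 am–9:40 am, 10:05 am–12:45 pm.
4:05 am–4:25 am: nothing removed.
4:45 am–4:55 am: nothing removed.
5:45 am–7:00 am \ B = 5:45 am–6:00 am.

4:05 am–4:25 am, 4:45 am–4:55 am, 5:45 am–6:00 am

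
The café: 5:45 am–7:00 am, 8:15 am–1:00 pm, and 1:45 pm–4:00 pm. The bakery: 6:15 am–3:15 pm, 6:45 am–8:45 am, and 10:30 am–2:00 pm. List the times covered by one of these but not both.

5:45 am–6:15 am, 7:00 am–8:15 am, 1:00 pm–1:45 pm, 3:15 pm–4:00 pm

Second set merges to 6:15 am–3:15 pm.
A \ B = 5:45 am–6:15 am, 3:15 pm–4:00 pm.
B \ A = 7:00 am–8:15 am, 1:00 pm–1:45 pm.
Union of the two gives the symmetric difference.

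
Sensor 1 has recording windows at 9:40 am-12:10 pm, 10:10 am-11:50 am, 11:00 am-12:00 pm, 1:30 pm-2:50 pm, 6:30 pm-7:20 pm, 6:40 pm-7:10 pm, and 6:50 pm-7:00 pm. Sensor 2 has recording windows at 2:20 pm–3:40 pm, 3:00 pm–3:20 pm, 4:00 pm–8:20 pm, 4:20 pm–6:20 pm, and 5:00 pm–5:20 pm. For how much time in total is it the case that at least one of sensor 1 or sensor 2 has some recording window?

9 h

First set merges to 9:40 am-12:10 pm, 1:30 pm-2:50 pm, 6:30 pm-7:20 pm.
Second set merges to 2:20 pm-3:40 pm, 4:00 pm-8:20 pm.
A ∪ B = 9:40 am-12:10 pm, 1:30 pm-3:40 pm, 4:00 pm-8:20 pm.
Total: 2 h 30 min + 2 h 10 min + 4 h 20 min = 9 h.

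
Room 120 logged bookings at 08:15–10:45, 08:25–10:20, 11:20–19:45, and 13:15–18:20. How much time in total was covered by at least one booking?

Merged: 08:15-10:45, 11:20-19:45.
Lengths: 2 h 30 min + 8 h 25 min = 10 h 55 min.

10 h 55 min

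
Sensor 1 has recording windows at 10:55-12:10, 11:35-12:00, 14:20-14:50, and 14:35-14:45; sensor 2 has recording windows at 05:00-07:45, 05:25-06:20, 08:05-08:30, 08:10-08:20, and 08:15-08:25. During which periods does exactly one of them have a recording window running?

05:00–07:45, 08:05–08:30, 10:55–12:10, 14:20–14:50

Merge the first list: 10:55–12:10, 14:20–14:50.
Merge the second list: 05:00–07:45, 08:05–08:30.
A \ B = 10:55–12:10, 14:20–14:50.
B \ A = 05:00–07:45, 08:05–08:30.
Union of the two gives the symmetric difference.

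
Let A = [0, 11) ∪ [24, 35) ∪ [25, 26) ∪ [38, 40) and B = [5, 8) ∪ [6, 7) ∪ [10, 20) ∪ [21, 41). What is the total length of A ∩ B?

A, merged: [0, 11), [24, 35), [38, 40).
B, merged: [5, 8), [10, 20), [21, 41).
A ∩ B = [5, 8), [10, 11), [24, 35), [38, 40).
Total: 3 + 1 + 11 + 2 = 17.

17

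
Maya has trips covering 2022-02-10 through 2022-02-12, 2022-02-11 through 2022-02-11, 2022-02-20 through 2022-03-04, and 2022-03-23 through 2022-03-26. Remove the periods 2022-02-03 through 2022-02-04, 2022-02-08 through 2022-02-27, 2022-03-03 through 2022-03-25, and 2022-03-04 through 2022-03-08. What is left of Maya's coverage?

2022-02-28 through 2022-03-02, 2022-03-26 through 2022-03-26

Merge the first list: 2022-02-10 through 2022-02-12, 2022-02-20 through 2022-03-04, 2022-03-23 through 2022-03-26.
Merge the second list: 2022-02-03 through 2022-02-04, 2022-02-08 through 2022-02-27, 2022-03-03 through 2022-03-25.
2022-02-10 through 2022-02-12: fully covered by B → removed.
2022-02-20 through 2022-03-04 minus B → 2022-02-28 through 2022-03-02.
2022-03-23 through 2022-03-26 minus B → 2022-03-26 through 2022-03-26.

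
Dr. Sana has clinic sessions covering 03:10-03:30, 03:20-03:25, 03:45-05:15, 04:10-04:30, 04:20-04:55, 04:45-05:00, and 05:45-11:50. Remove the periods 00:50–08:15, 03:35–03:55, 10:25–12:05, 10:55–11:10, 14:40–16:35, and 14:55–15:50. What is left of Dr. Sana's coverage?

08:15–10:25

A, merged: 03:10–03:30, 03:45–05:15, 05:45–11:50.
B, merged: 00:50–08:15, 10:25–12:05, 14:40–16:35.
03:10–03:30 lies entirely inside B → drops out.
03:45–05:15 lies entirely inside B → drops out.
05:45–11:50 with B removed leaves 08:15–10:25.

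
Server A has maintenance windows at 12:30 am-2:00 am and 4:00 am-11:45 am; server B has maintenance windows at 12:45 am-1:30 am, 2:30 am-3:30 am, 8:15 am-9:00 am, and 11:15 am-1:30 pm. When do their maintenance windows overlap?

12:30 am–2:00 am overlaps B on 12:45 am–1:30 am.
4:00 am–11:45 am overlaps B on 8:15 am–9:00 am, 11:15 am–11:45 am.

12:45 am–1:30 am, 8:15 am–9:00 am, 11:15 am–11:45 am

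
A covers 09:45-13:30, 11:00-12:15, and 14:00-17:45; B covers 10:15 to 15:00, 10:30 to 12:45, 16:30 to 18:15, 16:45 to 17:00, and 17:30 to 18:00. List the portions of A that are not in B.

09:45-10:15, 15:00-16:30

First set merges to 09:45-13:30, 14:00-17:45.
Second set merges to 10:15-15:00, 16:30-18:15.
09:45-13:30 minus B → 09:45-10:15.
14:00-17:45 minus B → 15:00-16:30.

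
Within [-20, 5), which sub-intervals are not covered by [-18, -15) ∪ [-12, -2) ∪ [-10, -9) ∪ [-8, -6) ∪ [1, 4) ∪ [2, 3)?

After merging, the occupied span is [-18, -15), [-12, -2), [1, 4).
Complement within [-20, 5): [-20, -18), [-15, -12), [-2, 1), [4, 5).

[-20, -18) ∪ [-15, -12) ∪ [-2, 1) ∪ [4, 5)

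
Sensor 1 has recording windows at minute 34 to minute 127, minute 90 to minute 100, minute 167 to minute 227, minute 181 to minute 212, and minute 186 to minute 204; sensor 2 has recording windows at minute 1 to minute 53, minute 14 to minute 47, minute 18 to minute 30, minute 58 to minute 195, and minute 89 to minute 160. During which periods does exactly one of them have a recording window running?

First set merges to minute 34 to minute 127, minute 167 to minute 227.
Second set merges to minute 1 to minute 53, minute 58 to minute 195.
A but not B: minute 53 to minute 58, minute 195 to minute 227.
B but not A: minute 1 to minute 34, minute 127 to minute 167.
Combining gives A △ B.

minute 1 to minute 34, minute 53 to minute 58, minute 127 to minute 167, minute 195 to minute 227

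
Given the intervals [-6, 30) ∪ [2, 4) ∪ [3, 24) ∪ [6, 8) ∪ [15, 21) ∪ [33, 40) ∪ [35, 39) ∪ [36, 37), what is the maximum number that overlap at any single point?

3

Sweep endpoints in order; track running count of active intervals.
Peak of 3 reached at 3.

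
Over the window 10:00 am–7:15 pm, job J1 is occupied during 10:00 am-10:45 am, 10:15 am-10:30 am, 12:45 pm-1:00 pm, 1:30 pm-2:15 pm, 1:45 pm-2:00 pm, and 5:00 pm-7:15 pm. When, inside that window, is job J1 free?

10:45 am-12:45 pm, 1:00 pm-1:30 pm, 2:15 pm-5:00 pm

After merging, the occupied span is 10:00 am-10:45 am, 12:45 pm-1:00 pm, 1:30 pm-2:15 pm, 5:00 pm-7:15 pm.
Gaps within 10:00 am-7:15 pm: 10:45 am-12:45 pm, 1:00 pm-1:30 pm, 2:15 pm-5:00 pm.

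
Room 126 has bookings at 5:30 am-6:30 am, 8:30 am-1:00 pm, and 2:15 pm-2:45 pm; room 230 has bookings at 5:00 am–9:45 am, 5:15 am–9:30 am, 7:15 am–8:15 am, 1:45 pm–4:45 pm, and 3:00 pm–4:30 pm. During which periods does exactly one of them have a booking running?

5:00 am–5:30 am, 6:30 am–8:30 am, 9:45 am–1:00 pm, 1:45 pm–2:15 pm, 2:45 pm–4:45 pm

B, merged: 5:00 am–9:45 am, 1:45 pm–4:45 pm.
Only in the first: 9:45 am–1:00 pm.
Only in the second: 5:00 am–5:30 am, 6:30 am–8:30 am, 1:45 pm–2:15 pm, 2:45 pm–4:45 pm.
Together these are the periods covered by exactly one.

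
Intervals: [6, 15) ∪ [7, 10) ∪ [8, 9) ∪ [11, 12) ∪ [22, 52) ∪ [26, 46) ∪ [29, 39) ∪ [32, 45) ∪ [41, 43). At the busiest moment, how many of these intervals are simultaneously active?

4

At 32, 4 of the intervals are simultaneously active.
No point has more.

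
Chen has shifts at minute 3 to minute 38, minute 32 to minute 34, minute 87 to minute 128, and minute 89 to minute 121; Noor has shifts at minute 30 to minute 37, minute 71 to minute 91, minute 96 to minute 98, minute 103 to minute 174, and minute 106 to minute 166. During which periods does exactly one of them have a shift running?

First set merges to minute 3 to minute 38, minute 87 to minute 128.
Second set merges to minute 30 to minute 37, minute 71 to minute 91, minute 96 to minute 98, minute 103 to minute 174.
A \ B = minute 3 to minute 30, minute 37 to minute 38, minute 91 to minute 96, minute 98 to minute 103.
B \ A = minute 71 to minute 87, minute 128 to minute 174.
Union of the two gives the symmetric difference.

minute 3 to minute 30, minute 37 to minute 38, minute 71 to minute 87, minute 91 to minute 96, minute 98 to minute 103, minute 128 to minute 174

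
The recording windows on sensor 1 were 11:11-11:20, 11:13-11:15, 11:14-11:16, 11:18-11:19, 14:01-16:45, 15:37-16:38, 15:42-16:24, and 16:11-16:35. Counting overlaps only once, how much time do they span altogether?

2 h 53 min

Merged: 11:11-11:20, 14:01-16:45.
Lengths: 9 min + 2 h 44 min = 2 h 53 min.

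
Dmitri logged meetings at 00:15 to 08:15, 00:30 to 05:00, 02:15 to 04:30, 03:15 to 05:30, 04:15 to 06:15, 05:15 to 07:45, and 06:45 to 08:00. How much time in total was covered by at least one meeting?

8 h

Merged: 00:15-08:15.
Length: 8 h.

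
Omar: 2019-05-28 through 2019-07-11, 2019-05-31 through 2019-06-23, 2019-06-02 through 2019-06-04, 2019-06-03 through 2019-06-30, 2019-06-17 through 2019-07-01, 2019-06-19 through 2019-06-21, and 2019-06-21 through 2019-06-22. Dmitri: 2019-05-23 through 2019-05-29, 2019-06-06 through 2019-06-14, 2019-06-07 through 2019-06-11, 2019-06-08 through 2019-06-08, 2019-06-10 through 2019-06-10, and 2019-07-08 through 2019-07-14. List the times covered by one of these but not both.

Merge the first list: 2019-05-28 through 2019-07-11.
Merge the second list: 2019-05-23 through 2019-05-29, 2019-06-06 through 2019-06-14, 2019-07-08 through 2019-07-14.
Only in the first: 2019-05-30 through 2019-06-05, 2019-06-15 through 2019-07-07.
Only in the second: 2019-05-23 through 2019-05-27, 2019-07-12 through 2019-07-14.
Together these are the periods covered by exactly one.

2019-05-23 through 2019-05-27, 2019-05-30 through 2019-06-05, 2019-06-15 through 2019-07-07, 2019-07-12 through 2019-07-14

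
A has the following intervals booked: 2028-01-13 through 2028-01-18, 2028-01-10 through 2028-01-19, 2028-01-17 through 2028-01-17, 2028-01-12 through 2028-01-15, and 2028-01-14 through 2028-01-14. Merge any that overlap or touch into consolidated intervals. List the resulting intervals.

Sort by start: 2028-01-10 through 2028-01-19, 2028-01-12 through 2028-01-15, 2028-01-13 through 2028-01-18, 2028-01-14 through 2028-01-14, 2028-01-17 through 2028-01-17.
2028-01-12 through 2028-01-15 overlaps/touches 2028-01-10 through 2028-01-19 → extend to 2028-01-10 through 2028-01-19.
2028-01-13 through 2028-01-18 overlaps/touches 2028-01-10 through 2028-01-19 → extend to 2028-01-10 through 2028-01-19.
2028-01-14 through 2028-01-14 overlaps/touches 2028-01-10 through 2028-01-19 → extend to 2028-01-10 through 2028-01-19.
2028-01-17 through 2028-01-17 overlaps/touches 2028-01-10 through 2028-01-19 → extend to 2028-01-10 through 2028-01-19.

2028-01-10 through 2028-01-19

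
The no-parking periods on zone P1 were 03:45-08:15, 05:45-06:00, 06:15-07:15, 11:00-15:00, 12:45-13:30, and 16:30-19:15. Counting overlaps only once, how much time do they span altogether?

11 h 15 min

Merged: 03:45–08:15, 11:00–15:00, 16:30–19:15.
Lengths: 4 h 30 min + 4 h + 2 h 45 min = 11 h 15 min.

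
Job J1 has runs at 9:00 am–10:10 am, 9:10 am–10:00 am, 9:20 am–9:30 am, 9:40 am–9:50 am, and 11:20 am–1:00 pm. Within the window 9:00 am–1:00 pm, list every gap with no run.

The merged coverage is 9:00 am–10:10 am, 11:20 am–1:00 pm.
Uncovered inside 9:00 am–1:00 pm: 10:10 am–11:20 am.

10:10 am–11:20 am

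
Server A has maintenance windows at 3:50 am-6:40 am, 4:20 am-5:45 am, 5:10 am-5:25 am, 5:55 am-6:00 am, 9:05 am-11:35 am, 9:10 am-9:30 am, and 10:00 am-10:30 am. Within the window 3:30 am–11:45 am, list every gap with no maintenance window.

The merged coverage is 3:50 am–6:40 am, 9:05 am–11:35 am.
Uncovered inside 3:30 am–11:45 am: 3:30 am–3:50 am, 6:40 am–9:05 am, 11:35 am–11:45 am.

3:30 am–3:50 am, 6:40 am–9:05 am, 11:35 am–11:45 am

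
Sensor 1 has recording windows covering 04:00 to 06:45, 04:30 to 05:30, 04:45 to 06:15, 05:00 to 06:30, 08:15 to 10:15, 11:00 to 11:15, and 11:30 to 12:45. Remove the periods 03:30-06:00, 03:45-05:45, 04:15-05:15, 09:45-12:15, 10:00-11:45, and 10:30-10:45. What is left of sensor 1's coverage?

A, merged: 04:00–06:45, 08:15–10:15, 11:00–11:15, 11:30–12:45.
B, merged: 03:30–06:00, 09:45–12:15.
04:00–06:45 \ B = 06:00–06:45.
08:15–10:15 \ B = 08:15–09:45.
11:00–11:15: entirely removed.
11:30–12:45 \ B = 12:15–12:45.

06:00–06:45, 08:15–09:45, 12:15–12:45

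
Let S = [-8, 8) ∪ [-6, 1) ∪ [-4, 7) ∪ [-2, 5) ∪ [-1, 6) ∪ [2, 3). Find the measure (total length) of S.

Merged: [-8, 8).
Length: 16.

16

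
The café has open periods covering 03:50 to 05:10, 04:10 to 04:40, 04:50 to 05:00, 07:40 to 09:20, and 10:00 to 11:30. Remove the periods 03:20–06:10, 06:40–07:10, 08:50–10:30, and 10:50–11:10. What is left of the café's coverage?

07:40-08:50, 10:30-10:50, 11:10-11:30

First set merges to 03:50-05:10, 07:40-09:20, 10:00-11:30.
03:50-05:10 lies entirely inside B → drops out.
07:40-09:20 with B removed leaves 07:40-08:50.
10:00-11:30 with B removed leaves 10:30-10:50, 11:10-11:30.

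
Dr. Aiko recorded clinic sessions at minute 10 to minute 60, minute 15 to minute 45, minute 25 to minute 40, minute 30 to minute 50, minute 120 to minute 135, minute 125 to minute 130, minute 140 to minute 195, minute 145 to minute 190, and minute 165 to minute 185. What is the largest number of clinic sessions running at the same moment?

4

Walk the sorted start/end points keeping a running depth.
The depth first hits 4 at minute 30.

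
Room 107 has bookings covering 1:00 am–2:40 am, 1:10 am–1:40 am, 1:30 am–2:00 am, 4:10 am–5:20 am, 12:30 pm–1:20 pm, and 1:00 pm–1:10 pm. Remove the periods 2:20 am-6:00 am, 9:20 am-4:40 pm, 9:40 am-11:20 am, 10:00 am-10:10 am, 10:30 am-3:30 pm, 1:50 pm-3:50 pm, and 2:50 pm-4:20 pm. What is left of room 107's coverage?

First set merges to 1:00 am-2:40 am, 4:10 am-5:20 am, 12:30 pm-1:20 pm.
Second set merges to 2:20 am-6:00 am, 9:20 am-4:40 pm.
1:00 am-2:40 am minus B → 1:00 am-2:20 am.
4:10 am-5:20 am: fully covered by B → removed.
12:30 pm-1:20 pm: fully covered by B → removed.

1:00 am-2:20 am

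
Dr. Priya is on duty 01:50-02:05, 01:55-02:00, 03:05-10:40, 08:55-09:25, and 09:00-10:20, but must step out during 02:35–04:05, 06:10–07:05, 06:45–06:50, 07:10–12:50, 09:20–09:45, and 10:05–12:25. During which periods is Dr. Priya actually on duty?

A, merged: 01:50–02:05, 03:05–10:40.
B, merged: 02:35–04:05, 06:10–07:05, 07:10–12:50.
01:50–02:05 is untouched.
03:05–10:40 with B removed leaves 04:05–06:10, 07:05–07:10.

01:50–02:05, 04:05–06:10, 07:05–07:10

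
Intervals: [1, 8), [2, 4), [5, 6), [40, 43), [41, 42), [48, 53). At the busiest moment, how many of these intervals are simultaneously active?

2

Sweep endpoints in order; track running count of active intervals.
Peak of 2 reached at 2.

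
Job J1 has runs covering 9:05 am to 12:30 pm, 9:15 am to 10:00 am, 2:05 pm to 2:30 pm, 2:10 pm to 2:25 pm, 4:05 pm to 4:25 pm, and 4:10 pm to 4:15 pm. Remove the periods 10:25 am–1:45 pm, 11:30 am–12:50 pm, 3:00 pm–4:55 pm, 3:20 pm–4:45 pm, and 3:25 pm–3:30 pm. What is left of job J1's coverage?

First set merges to 9:05 am-12:30 pm, 2:05 pm-2:30 pm, 4:05 pm-4:25 pm.
Second set merges to 10:25 am-1:45 pm, 3:00 pm-4:55 pm.
9:05 am-12:30 pm \ B = 9:05 am-10:25 am.
2:05 pm-2:30 pm: nothing removed.
4:05 pm-4:25 pm: entirely removed.

9:05 am-10:25 am, 2:05 pm-2:30 pm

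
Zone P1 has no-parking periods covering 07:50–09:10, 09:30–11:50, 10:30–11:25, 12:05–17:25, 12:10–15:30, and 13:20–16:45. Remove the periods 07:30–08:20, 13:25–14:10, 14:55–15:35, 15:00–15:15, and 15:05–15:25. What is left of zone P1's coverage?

08:20–09:10, 09:30–11:50, 12:05–13:25, 14:10–14:55, 15:35–17:25

A, merged: 07:50–09:10, 09:30–11:50, 12:05–17:25.
B, merged: 07:30–08:20, 13:25–14:10, 14:55–15:35.
07:50–09:10 with B removed leaves 08:20–09:10.
09:30–11:50 is untouched.
12:05–17:25 with B removed leaves 12:05–13:25, 14:10–14:55, 15:35–17:25.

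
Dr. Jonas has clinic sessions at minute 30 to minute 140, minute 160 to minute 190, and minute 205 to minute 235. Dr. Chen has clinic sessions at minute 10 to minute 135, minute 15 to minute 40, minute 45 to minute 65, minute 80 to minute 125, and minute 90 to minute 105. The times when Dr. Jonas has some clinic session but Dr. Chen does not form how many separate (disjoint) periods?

3

B, merged: minute 10 to minute 135.
A \ B = minute 135 to minute 140, minute 160 to minute 190, minute 205 to minute 235.
That is 3 disjoint pieces.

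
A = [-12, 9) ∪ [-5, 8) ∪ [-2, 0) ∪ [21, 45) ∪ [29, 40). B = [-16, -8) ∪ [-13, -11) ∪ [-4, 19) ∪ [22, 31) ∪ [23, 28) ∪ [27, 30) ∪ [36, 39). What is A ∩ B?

First set merges to [-12, 9), [21, 45).
Second set merges to [-16, -8), [-4, 19), [22, 31), [36, 39).
[-12, 9) overlaps B on [-12, -8), [-4, 9).
[21, 45) overlaps B on [22, 31), [36, 39).

[-12, -8) ∪ [-4, 9) ∪ [22, 31) ∪ [36, 39)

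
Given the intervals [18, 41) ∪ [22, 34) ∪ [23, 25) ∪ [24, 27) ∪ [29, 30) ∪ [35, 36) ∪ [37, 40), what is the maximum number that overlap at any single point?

At 24, 4 of the intervals are simultaneously active.
No point has more.

4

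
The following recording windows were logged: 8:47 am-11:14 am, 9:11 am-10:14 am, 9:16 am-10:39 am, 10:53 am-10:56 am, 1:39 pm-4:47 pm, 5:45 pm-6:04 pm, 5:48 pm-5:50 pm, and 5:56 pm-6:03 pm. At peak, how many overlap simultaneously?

3

At 9:16 am, 3 of the intervals are simultaneously active.
No point has more.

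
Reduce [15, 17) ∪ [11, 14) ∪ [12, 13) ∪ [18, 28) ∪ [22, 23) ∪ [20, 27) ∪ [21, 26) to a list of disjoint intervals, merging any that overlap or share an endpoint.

[11, 14) ∪ [15, 17) ∪ [18, 28)

Sort by start: [11, 14), [12, 13), [15, 17), [18, 28), [20, 27), [21, 26), [22, 23).
[12, 13) overlaps/touches [11, 14) → extend to [11, 14).
[15, 17) is disjoint → start new block.
[18, 28) is disjoint → start new block.
[20, 27) overlaps/touches [18, 28) → extend to [18, 28).
[21, 26) overlaps/touches [18, 28) → extend to [18, 28).
[22, 23) overlaps/touches [18, 28) → extend to [18, 28).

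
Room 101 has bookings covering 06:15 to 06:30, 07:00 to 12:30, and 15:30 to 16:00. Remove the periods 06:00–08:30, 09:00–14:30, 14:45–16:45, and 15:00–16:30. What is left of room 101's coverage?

Merge the second list: 06:00–08:30, 09:00–14:30, 14:45–16:45.
06:15–06:30 lies entirely inside B → drops out.
07:00–12:30 with B removed leaves 08:30–09:00.
15:30–16:00 lies entirely inside B → drops out.

08:30–09:00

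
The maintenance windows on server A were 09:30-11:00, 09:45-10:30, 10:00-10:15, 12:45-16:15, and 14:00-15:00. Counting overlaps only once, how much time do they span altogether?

Merged: 09:30–11:00, 12:45–16:15.
Lengths: 1 h 30 min + 3 h 30 min = 5 h.

5 h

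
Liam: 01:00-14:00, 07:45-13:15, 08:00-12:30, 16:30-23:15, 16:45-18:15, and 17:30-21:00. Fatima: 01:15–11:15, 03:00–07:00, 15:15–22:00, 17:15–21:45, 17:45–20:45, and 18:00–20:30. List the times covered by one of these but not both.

01:00–01:15, 11:15–14:00, 15:15–16:30, 22:00–23:15

First set merges to 01:00–14:00, 16:30–23:15.
Second set merges to 01:15–11:15, 15:15–22:00.
A \ B = 01:00–01:15, 11:15–14:00, 22:00–23:15.
B \ A = 15:15–16:30.
Union of the two gives the symmetric difference.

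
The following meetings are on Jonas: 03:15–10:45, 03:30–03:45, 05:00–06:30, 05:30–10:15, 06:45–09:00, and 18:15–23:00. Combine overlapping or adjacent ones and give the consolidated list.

03:15–10:45, 18:15–23:00

03:30–03:45 overlaps/touches 03:15–10:45 → extend to 03:15–10:45.
05:00–06:30 overlaps/touches 03:15–10:45 → extend to 03:15–10:45.
05:30–10:15 overlaps/touches 03:15–10:45 → extend to 03:15–10:45.
06:45–09:00 overlaps/touches 03:15–10:45 → extend to 03:15–10:45.
18:15–23:00 is disjoint → start new block.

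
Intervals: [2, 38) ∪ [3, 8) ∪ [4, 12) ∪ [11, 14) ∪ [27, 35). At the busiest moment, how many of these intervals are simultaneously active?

At 4, 3 of the intervals are simultaneously active.
No point has more.

3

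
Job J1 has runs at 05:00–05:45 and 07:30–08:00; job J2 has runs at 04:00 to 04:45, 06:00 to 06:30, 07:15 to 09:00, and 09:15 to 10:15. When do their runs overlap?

07:30-08:00

05:00-05:45 meets no B interval.
07:30-08:00 ∩ B → 07:30-08:00.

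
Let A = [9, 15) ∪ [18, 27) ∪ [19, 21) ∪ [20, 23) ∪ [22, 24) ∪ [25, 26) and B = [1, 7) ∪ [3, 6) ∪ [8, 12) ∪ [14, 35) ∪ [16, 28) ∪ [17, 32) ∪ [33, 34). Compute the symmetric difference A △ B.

Merge the first list: [9, 15), [18, 27).
Merge the second list: [1, 7), [8, 12), [14, 35).
Only in the first: [12, 14).
Only in the second: [1, 7), [8, 9), [15, 18), [27, 35).
Together these are the periods covered by exactly one.

[1, 7) ∪ [8, 9) ∪ [12, 14) ∪ [15, 18) ∪ [27, 35)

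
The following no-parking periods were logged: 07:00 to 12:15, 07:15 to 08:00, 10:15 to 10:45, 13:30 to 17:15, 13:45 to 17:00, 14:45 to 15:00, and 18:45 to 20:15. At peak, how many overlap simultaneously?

3

At 14:45, 3 of the intervals are simultaneously active.
No point has more.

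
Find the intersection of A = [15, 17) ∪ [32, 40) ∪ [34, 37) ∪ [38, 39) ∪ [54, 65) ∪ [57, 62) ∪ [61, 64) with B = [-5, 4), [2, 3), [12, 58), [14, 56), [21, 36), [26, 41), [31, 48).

[15, 17) ∪ [32, 40) ∪ [54, 58)

First set merges to [15, 17), [32, 40), [54, 65).
Second set merges to [-5, 4), [12, 58).
[15, 17) overlaps B on [15, 17).
[32, 40) overlaps B on [32, 40).
[54, 65) overlaps B on [54, 58).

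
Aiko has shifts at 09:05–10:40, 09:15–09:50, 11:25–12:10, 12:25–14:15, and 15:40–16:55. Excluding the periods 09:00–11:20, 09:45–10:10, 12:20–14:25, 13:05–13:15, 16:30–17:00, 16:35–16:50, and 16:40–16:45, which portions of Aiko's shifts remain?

First set merges to 09:05–10:40, 11:25–12:10, 12:25–14:15, 15:40–16:55.
Second set merges to 09:00–11:20, 12:20–14:25, 16:30–17:00.
09:05–10:40: entirely removed.
11:25–12:10: nothing removed.
12:25–14:15: entirely removed.
15:40–16:55 \ B = 15:40–16:30.

11:25–12:10, 15:40–16:30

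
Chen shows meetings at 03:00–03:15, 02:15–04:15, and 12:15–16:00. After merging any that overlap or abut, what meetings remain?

Sort by start: 02:15-04:15, 03:00-03:15, 12:15-16:00.
03:00-03:15 overlaps/touches 02:15-04:15 → extend to 02:15-04:15.
12:15-16:00 is disjoint → start new block.

02:15-04:15, 12:15-16:00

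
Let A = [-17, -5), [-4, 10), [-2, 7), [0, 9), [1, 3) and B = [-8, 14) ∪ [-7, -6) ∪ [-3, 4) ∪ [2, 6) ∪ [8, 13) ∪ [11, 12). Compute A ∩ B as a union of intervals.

Merge the first list: [-17, -5), [-4, 10).
Merge the second list: [-8, 14).
[-17, -5) meets the second set on [-8, -5).
[-4, 10) meets the second set on [-4, 10).

[-8, -5) ∪ [-4, 10)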